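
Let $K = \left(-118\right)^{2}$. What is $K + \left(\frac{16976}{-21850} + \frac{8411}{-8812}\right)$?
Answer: $\frac{1340312109969}{96271100} \approx 13922.0$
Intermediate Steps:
$K = 13924$
$K + \left(\frac{16976}{-21850} + \frac{8411}{-8812}\right) = 13924 + \left(\frac{16976}{-21850} + \frac{8411}{-8812}\right) = 13924 + \left(16976 \left(- \frac{1}{21850}\right) + 8411 \left(- \frac{1}{8812}\right)\right) = 13924 - \frac{166686431}{96271100} = \frac{1340312109969}{96271100}$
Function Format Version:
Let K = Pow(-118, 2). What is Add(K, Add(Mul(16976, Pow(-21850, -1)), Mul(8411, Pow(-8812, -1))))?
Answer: Rational(1340312109969, 96271100) ≈ 13922.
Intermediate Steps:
K = 13924
Add(K, Add(Mul(16976, Pow(-21850, -1)), Mul(8411, Pow(-8812, -1)))) = Add(13924, Add(Mul(16976, Pow(-21850, -1)), Mul(8411, Pow(-8812, -1)))) = Add(13924, Add(Mul(16976, Rational(-1, 21850)), Mul(8411, Rational(-1, 8812)))) = Add(13924, Add(Rational(-8488, 10925), Rational(-8411, 8812))) = Add(13924, Rational(-166686431, 96271100)) = Rational(1340312109969, 96271100)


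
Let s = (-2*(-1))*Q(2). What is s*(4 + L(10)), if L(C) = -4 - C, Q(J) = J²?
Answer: -80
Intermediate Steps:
s = 8 (s = -2*(-1)*2² = 2*4 = 8)
s*(4 + L(10)) = 8*(4 + (-4 - 1*10)) = 8*(4 + (-4 - 10)) = 8*(4 - 14) = 8*(-10) = -80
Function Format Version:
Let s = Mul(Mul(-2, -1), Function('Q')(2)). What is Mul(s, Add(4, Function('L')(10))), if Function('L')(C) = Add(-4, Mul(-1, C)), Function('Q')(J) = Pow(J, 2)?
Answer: -80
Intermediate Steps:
s = 8 (s = Mul(Mul(-2, -1), Pow(2, 2)) = Mul(2, 4) = 8)
Mul(s, Add(4, Function('L')(10))) = Mul(8, Add(4, Add(-4, Mul(-1, 10)))) = Mul(8, Add(4, Add(-4, -10))) = Mul(8, Add(4, -14)) = Mul(8, -10) = -80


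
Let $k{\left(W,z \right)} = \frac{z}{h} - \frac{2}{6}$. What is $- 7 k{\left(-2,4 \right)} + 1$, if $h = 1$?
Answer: $- \frac{74}{3} \approx -24.667$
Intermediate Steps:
$k{\left(W,z \right)} = - \frac{1}{3} + z$ ($k{\left(W,z \right)} = \frac{z}{1} - \frac{2}{6} = z 1 - \frac{1}{3} = z - \frac{1}{3} = - \frac{1}{3} + z$)
$- 7 k{\left(-2,4 \right)} + 1 = - 7 \left(- \frac{1}{3} + 4\right) + 1 = \left(-7\right) \frac{11}{3} + 1 = - \frac{77}{3} + 1 = - \frac{74}{3}$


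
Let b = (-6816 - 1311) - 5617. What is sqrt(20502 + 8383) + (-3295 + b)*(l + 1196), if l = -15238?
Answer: 239261638 + sqrt(28885) ≈ 2.3926e+8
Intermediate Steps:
b = -13744 (b = -8127 - 5617 = -13744)
sqrt(20502 + 8383) + (-3295 + b)*(l + 1196) = sqrt(20502 + 8383) + (-3295 - 13744)*(-15238 + 1196) = sqrt(28885) - 17039*(-14042) = sqrt(28885) + 239261638 = 239261638 + sqrt(28885)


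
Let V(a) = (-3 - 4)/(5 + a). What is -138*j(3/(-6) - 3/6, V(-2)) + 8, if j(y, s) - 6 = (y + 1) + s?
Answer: -498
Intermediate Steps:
V(a) = -7/(5 + a)
j(y, s) = 7 + s + y (j(y, s) = 6 + ((y + 1) + s) = 6 + ((1 + y) + s) = 6 + (1 + s + y) = 7 + s + y)
-138*j(3/(-6) - 3/6, V(-2)) + 8 = -138*(7 - 7/(5 - 2) + (3/(-6) - 3/6)) + 8 = -138*(7 - 7/3 + (3*(-⅙) - 3*⅙)) + 8 = -138*(7 - 7*⅓ + (-½ - ½)) + 8 = -138*(7 - 7/3 - 1) + 8 = -138*11/3 + 8 = -506 + 8 = -498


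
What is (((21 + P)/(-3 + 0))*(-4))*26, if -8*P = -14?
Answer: 2366/3 ≈ 788.67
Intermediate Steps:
P = 7/4 (P = -⅛*(-14) = 7/4 ≈ 1.7500)
(((21 + P)/(-3 + 0))*(-4))*26 = (((21 + 7/4)/(-3 + 0))*(-4))*26 = (((91/4)/(-3))*(-4))*26 = (((91/4)*(-⅓))*(-4))*26 = -91/12*(-4)*26 = (91/3)*26 = 2366/3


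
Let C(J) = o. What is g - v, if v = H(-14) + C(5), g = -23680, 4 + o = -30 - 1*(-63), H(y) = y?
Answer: -23695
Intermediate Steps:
o = 29 (o = -4 + (-30 - 1*(-63)) = -4 + (-30 + 63) = -4 + 33 = 29)
C(J) = 29
v = 15 (v = -14 + 29 = 15)
g - v = -23680 - 1*15 = -23680 - 15 = -23695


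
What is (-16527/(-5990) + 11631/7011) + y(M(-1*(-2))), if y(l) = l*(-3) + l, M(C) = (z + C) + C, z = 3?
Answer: -134133991/13998630 ≈ -9.5819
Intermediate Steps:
M(C) = 3 + 2*C (M(C) = (3 + C) + C = 3 + 2*C)
y(l) = -2*l (y(l) = -3*l + l = -2*l)
(-16527/(-5990) + 11631/7011) + y(M(-1*(-2))) = (-16527/(-5990) + 11631/7011) - 2*(3 + 2*(-1*(-2))) = (-16527*(-1/5990) + 11631*(1/7011)) - 2*(3 + 2*2) = (16527/5990 + 3877/2337) - 2*(3 + 4) = 61846829/13998630 - 2*7 = 61846829/13998630 - 14 = -134133991/13998630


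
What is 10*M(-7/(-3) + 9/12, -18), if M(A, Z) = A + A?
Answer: 185/3 ≈ 61.667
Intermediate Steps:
M(A, Z) = 2*A
10*M(-7/(-3) + 9/12, -18) = 10*(2*(-7/(-3) + 9/12)) = 10*(2*(-7*(-1/3) + 9*(1/12))) = 10*(2*(7/3 + 3/4)) = 10*(2*(37/12)) = 10*(37/6) = 185/3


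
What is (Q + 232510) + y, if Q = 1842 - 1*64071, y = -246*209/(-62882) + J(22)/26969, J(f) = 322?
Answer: 144387468330534/847932329 ≈ 1.7028e+5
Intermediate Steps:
y = 703416085/847932329 (y = -246*209/(-62882) + 322/26969 = -51414*(-1/62882) + 322*(1/26969) = 25707/31441 + 322/26969 = 703416085/847932329 ≈ 0.82957)
Q = -62229 (Q = 1842 - 64071 = -62229)
(Q + 232510) + y = (-62229 + 232510) + 703416085/847932329 = 170281 + 703416085/847932329 = 144387468330534/847932329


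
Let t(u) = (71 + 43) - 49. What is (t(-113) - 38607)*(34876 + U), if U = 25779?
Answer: -2337765010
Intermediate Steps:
t(u) = 65 (t(u) = 114 - 49 = 65)
(t(-113) - 38607)*(34876 + U) = (65 - 38607)*(34876 + 25779) = -38542*60655 = -2337765010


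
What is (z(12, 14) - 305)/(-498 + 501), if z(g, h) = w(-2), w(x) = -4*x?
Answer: -99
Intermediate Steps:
z(g, h) = 8 (z(g, h) = -4*(-2) = 8)
(z(12, 14) - 305)/(-498 + 501) = (8 - 305)/(-498 + 501) = -297/3 = -297*⅓ = -99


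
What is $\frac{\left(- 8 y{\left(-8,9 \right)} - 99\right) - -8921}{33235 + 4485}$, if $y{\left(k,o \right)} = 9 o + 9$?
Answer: $\frac{4051}{18860} \approx 0.21479$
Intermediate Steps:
$y{\left(k,o \right)} = 9 + 9 o$
$\frac{\left(- 8 y{\left(-8,9 \right)} - 99\right) - -8921}{33235 + 4485} = \frac{\left(- 8 \left(9 + 9 \cdot 9\right) - 99\right) - -8921}{33235 + 4485} = \frac{\left(- 8 \left(9 + 81\right) - 99\right) + 8921}{37720} = \left(\left(\left(-8\right) 90 - 99\right) + 8921\right) \frac{1}{37720} = \left(\left(-720 - 99\right) + 8921\right) \frac{1}{37720} = \left(-819 + 8921\right) \frac{1}{37720} = 8102 \cdot \frac{1}{37720} = \frac{4051}{18860}$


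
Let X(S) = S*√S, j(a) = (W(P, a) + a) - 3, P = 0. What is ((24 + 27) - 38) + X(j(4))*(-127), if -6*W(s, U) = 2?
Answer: 13 - 254*√6/9 ≈ -56.130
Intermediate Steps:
W(s, U) = -⅓ (W(s, U) = -⅙*2 = -⅓)
j(a) = -10/3 + a (j(a) = (-⅓ + a) - 3 = -10/3 + a)
X(S) = S^(3/2)
((24 + 27) - 38) + X(j(4))*(-127) = ((24 + 27) - 38) + (-10/3 + 4)^(3/2)*(-127) = (51 - 38) + (⅔)^(3/2)*(-127) = 13 + (2*√6/9)*(-127) = 13 - 254*√6/9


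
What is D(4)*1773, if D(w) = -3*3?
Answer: -15957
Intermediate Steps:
D(w) = -9
D(4)*1773 = -9*1773 = -15957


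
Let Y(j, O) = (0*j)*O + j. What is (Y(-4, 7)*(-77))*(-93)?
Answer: -28644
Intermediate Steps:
Y(j, O) = j (Y(j, O) = 0*O + j = 0 + j = j)
(Y(-4, 7)*(-77))*(-93) = -4*(-77)*(-93) = 308*(-93) = -28644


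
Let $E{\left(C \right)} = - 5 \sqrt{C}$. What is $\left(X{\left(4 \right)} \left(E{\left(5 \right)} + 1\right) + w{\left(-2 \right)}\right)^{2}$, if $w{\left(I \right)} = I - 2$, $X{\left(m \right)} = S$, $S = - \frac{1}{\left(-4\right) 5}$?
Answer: $\frac{3183}{200} + \frac{79 \sqrt{5}}{40} \approx 20.331$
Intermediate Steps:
$S = \frac{1}{20}$ ($S = - \frac{1}{-20} = \left(-1\right) \left(- \frac{1}{20}\right) = \frac{1}{20} \approx 0.05$)
$X{\left(m \right)} = \frac{1}{20}$
$w{\left(I \right)} = -2 + I$ ($w{\left(I \right)} = I - 2 = -2 + I$)
$\left(X{\left(4 \right)} \left(E{\left(5 \right)} + 1\right) + w{\left(-2 \right)}\right)^{2} = \left(\frac{- 5 \sqrt{5} + 1}{20} - 4\right)^{2} = \left(\frac{1 - 5 \sqrt{5}}{20} - 4\right)^{2} = \left(\left(\frac{1}{20} - \frac{\sqrt{5}}{4}\right) - 4\right)^{2} = \left(- \frac{79}{20} - \frac{\sqrt{5}}{4}\right)^{2}$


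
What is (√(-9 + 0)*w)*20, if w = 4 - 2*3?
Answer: -120*I ≈ -120.0*I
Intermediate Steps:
w = -2 (w = 4 - 6 = -2)
(√(-9 + 0)*w)*20 = (√(-9 + 0)*(-2))*20 = (√(-9)*(-2))*20 = ((3*I)*(-2))*20 = -6*I*20 = -120*I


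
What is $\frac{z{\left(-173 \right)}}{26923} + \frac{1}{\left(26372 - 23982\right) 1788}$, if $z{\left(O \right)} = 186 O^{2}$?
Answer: $\frac{23788692163003}{115050594360} \approx 206.77$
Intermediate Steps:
$\frac{z{\left(-173 \right)}}{26923} + \frac{1}{\left(26372 - 23982\right) 1788} = \frac{186 \left(-173\right)^{2}}{26923} + \frac{1}{\left(26372 - 23982\right) 1788} = 186 \cdot 29929 \cdot \frac{1}{26923} + \frac{1}{2390} \cdot \frac{1}{1788} = 5566794 \cdot \frac{1}{26923} + \frac{1}{2390} \cdot \frac{1}{1788} = \frac{5566794}{26923} + \frac{1}{4273320} = \frac{23788692163003}{115050594360}$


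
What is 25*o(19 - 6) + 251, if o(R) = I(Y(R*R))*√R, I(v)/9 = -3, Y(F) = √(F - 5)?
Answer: 251 - 675*√13 ≈ -2182.7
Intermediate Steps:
Y(F) = √(-5 + F)
I(v) = -27 (I(v) = 9*(-3) = -27)
o(R) = -27*√R
25*o(19 - 6) + 251 = 25*(-27*√(19 - 6)) + 251 = 25*(-27*√13) + 251 = -675*√13 + 251 = 251 - 675*√13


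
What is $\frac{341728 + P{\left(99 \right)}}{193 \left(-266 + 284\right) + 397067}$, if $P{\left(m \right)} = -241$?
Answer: $\frac{341487}{400541} \approx 0.85256$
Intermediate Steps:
$\frac{341728 + P{\left(99 \right)}}{193 \left(-266 + 284\right) + 397067} = \frac{341728 - 241}{193 \left(-266 + 284\right) + 397067} = \frac{341487}{193 \cdot 18 + 397067} = \frac{341487}{3474 + 397067} = \frac{341487}{400541}$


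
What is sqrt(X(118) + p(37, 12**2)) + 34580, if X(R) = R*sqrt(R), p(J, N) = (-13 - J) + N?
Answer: 34580 + sqrt(94 + 118*sqrt(118)) ≈ 34617.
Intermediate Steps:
p(J, N) = -13 + N - J
X(R) = R**(3/2)
sqrt(X(118) + p(37, 12**2)) + 34580 = sqrt(118**(3/2) + (-13 + 12**2 - 1*37)) + 34580 = sqrt(118*sqrt(118) + (-13 + 144 - 37)) + 34580 = sqrt(118*sqrt(118) + 94) + 34580 = sqrt(94 + 118*sqrt(118)) + 34580 = 34580 + sqrt(94 + 118*sqrt(118))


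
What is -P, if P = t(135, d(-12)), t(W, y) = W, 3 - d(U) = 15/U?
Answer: -135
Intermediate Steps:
d(U) = 3 - 15/U
P = 135
-P = -1*135 = -135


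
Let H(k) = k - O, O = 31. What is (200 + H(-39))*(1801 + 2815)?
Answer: 600080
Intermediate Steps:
H(k) = -31 + k (H(k) = k - 1*31 = k - 31 = -31 + k)
(200 + H(-39))*(1801 + 2815) = (200 + (-31 - 39))*(1801 + 2815) = (200 - 70)*4616 = 130*4616 = 600080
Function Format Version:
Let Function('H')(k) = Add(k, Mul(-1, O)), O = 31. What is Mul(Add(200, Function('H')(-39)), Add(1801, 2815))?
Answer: 600080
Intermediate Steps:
Function('H')(k) = Add(-31, k) (Function('H')(k) = Add(k, Mul(-1, 31)) = Add(k, -31) = Add(-31, k))
Mul(Add(200, Function('H')(-39)), Add(1801, 2815)) = Mul(Add(200, Add(-31, -39)), Add(1801, 2815)) = Mul(Add(200, -70), 4616) = Mul(130, 4616) = 600080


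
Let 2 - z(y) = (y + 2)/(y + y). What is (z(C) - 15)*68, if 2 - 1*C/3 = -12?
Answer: -19312/21 ≈ -919.62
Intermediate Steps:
C = 42 (C = 6 - 3*(-12) = 6 + 36 = 42)
z(y) = 2 - (2 + y)/(2*y) (z(y) = 2 - (y + 2)/(y + y) = 2 - (2 + y)/(2*y))
(z(C) - 15)*68 = ((3/2 - 1/42) - 15)*68 = (31/21 - 15)*68 = -284/21*68 = -19312/21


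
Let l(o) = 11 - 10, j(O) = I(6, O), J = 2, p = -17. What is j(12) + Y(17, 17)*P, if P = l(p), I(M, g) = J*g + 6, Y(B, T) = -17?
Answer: 13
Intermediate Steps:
I(M, g) = 6 + 2*g (I(M, g) = 2*g + 6 = 6 + 2*g)
j(O) = 6 + 2*O
l(o) = 1
P = 1
j(12) + Y(17, 17)*P = (6 + 2*12) - 17*1 = (6 + 24) - 17 = 30 - 17 = 13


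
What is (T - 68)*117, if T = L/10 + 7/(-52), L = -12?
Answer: -162243/20 ≈ -8112.1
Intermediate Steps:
T = -347/260 (T = -12/10 + 7/(-52) = -12*⅒ + 7*(-1/52) = -6/5 - 7/52 = -347/260 ≈ -1.3346)
(T - 68)*117 = (-347/260 - 68)*117 = -18027/260*117 = -162243/20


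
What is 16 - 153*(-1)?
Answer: 169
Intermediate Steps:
16 - 153*(-1) = 16 + 153 = 169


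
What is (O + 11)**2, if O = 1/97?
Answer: 1140624/9409 ≈ 121.23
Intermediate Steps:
O = 1/97 ≈ 0.010309
(O + 11)**2 = (1/97 + 11)**2 = (1068/97)**2 = 1140624/9409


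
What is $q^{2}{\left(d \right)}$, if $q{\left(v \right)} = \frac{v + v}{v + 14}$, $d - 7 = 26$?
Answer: $\frac{4356}{2209} \approx 1.9719$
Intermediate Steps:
$d = 33$ ($d = 7 + 26 = 33$)
$q{\left(v \right)} = \frac{2 v}{14 + v}$
$q^{2}{\left(d \right)} = \left(2 \cdot 33 \frac{1}{14 + 33}\right)^{2} = \left(2 \cdot 33 \cdot \frac{1}{47}\right)^{2} = \left(\frac{66}{47}\right)^{2} = \frac{4356}{2209}$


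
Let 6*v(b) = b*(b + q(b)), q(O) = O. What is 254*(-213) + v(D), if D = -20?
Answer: -161906/3 ≈ -53969.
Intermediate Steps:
v(b) = b²/3 (v(b) = (b*(b + b))/6 = (b*(2*b))/6 = (2*b²)/6 = b²/3)
254*(-213) + v(D) = 254*(-213) + (⅓)*(-20)² = -54102 + (⅓)*400 = -54102 + 400/3 = -161906/3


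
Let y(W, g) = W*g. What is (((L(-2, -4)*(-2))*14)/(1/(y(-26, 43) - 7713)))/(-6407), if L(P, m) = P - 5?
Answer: 1730876/6407 ≈ 270.15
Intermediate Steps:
L(P, m) = -5 + P
(((L(-2, -4)*(-2))*14)/(1/(y(-26, 43) - 7713)))/(-6407) = ((((-5 - 2)*(-2))*14)/(1/(-26*43 - 7713)))/(-6407) = ((-7*(-2)*14)/(1/(-1118 - 7713)))*(-1/6407) = ((14*14)/(1/(-8831)))*(-1/6407) = (196/(-1/8831))*(-1/6407) = (196*(-8831))*(-1/6407) = -1730876*(-1/6407) = 1730876/6407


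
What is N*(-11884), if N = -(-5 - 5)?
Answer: -118840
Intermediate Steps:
N = 10 (N = -1*(-10) = 10)
N*(-11884) = 10*(-11884) = -118840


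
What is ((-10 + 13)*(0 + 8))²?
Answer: 576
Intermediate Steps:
((-10 + 13)*(0 + 8))² = (3*8)² = 24² = 576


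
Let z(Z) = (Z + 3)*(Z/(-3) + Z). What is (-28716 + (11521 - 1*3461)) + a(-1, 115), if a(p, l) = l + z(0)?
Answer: -20541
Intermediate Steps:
z(Z) = 2*Z*(3 + Z)/3 (z(Z) = (3 + Z)*(Z*(-⅓) + Z) = (3 + Z)*(-Z/3 + Z) = (3 + Z)*(2*Z/3) = 2*Z*(3 + Z)/3)
a(p, l) = l (a(p, l) = l + (⅔)*0*(3 + 0) = l + (⅔)*0*3 = l + 0 = l)
(-28716 + (11521 - 1*3461)) + a(-1, 115) = (-28716 + (11521 - 1*3461)) + 115 = (-28716 + (11521 - 3461)) + 115 = (-28716 + 8060) + 115 = -20656 + 115 = -20541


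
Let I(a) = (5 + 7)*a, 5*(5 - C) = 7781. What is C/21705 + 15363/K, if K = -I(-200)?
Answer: 21982069/3472800 ≈ 6.3298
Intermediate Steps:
C = -7756/5 (C = 5 - ⅕*7781 = 5 - 7781/5 = -7756/5 ≈ -1551.2)
I(a) = 12*a
K = 2400 (K = -12*(-200) = -1*(-2400) = 2400)
C/21705 + 15363/K = -7756/5/21705 + 15363/2400 = -7756/5*1/21705 + 15363*(1/2400) = -7756/108525 + 5121/800 = 21982069/3472800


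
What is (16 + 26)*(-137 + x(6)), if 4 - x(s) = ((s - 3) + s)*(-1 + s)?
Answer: -7476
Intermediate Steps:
x(s) = 4 - (-1 + s)*(-3 + 2*s) (x(s) = 4 - ((s - 3) + s)*(-1 + s) = 4 - ((-3 + s) + s)*(-1 + s) = 4 - (-3 + 2*s)*(-1 + s) = 4 - (-1 + s)*(-3 + 2*s))
(16 + 26)*(-137 + x(6)) = (16 + 26)*(-137 + (1 - 2*6² + 5*6)) = 42*(-137 + (1 - 2*36 + 30)) = 42*(-137 + (1 - 72 + 30)) = 42*(-137 - 41) = 42*(-178) = -7476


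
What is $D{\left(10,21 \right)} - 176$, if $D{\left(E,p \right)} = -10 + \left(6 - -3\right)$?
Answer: $-177$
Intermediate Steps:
$D{\left(E,p \right)} = -1$ ($D{\left(E,p \right)} = -10 + \left(6 + 3\right) = -10 + 9 = -1$)
$D{\left(10,21 \right)} - 176 = -1 - 176 = -177$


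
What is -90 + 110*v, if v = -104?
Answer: -11530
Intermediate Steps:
-90 + 110*v = -90 + 110*(-104) = -90 - 11440 = -11530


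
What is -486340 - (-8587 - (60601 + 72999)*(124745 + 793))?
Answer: 16771399047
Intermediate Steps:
-486340 - (-8587 - (60601 + 72999)*(124745 + 793)) = -486340 - (-8587 - 133600*125538) = -486340 - (-8587 - 1*16771876800) = -486340 - (-8587 - 16771876800) = -486340 - 1*(-16771885387) = -486340 + 16771885387 = 16771399047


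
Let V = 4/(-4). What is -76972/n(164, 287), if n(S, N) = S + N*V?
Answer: 76972/123 ≈ 625.79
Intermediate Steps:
V = -1 (V = 4*(-¼) = -1)
n(S, N) = S - N (n(S, N) = S + N*(-1) = S - N)
-76972/n(164, 287) = -76972/(164 - 1*287) = -76972/(164 - 287) = -76972/(-123) = -76972*(-1/123) = 76972/123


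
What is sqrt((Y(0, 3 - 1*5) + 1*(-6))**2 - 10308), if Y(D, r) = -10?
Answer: 2*I*sqrt(2513) ≈ 100.26*I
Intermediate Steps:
sqrt((Y(0, 3 - 1*5) + 1*(-6))**2 - 10308) = sqrt((-10 + 1*(-6))**2 - 10308) = sqrt((-10 - 6)**2 - 10308) = sqrt((-16)**2 - 10308) = sqrt(256 - 10308) = sqrt(-10052) = 2*I*sqrt(2513)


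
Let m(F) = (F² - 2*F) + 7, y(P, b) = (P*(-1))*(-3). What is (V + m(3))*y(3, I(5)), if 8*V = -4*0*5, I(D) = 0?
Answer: 90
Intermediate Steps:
V = 0 (V = (-4*0*5)/8 = (0*5)/8 = (⅛)*0 = 0)
y(P, b) = 3*P (y(P, b) = -P*(-3) = 3*P)
m(F) = 7 + F² - 2*F
(V + m(3))*y(3, I(5)) = (0 + (7 + 3² - 2*3))*(3*3) = (0 + (7 + 9 - 6))*9 = (0 + 10)*9 = 10*9 = 90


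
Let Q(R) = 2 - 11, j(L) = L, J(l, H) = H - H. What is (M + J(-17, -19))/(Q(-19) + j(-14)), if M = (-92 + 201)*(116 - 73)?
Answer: -4687/23 ≈ -203.78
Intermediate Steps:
J(l, H) = 0
Q(R) = -9
M = 4687 (M = 109*43 = 4687)
(M + J(-17, -19))/(Q(-19) + j(-14)) = (4687 + 0)/(-9 - 14) = 4687/(-23) = 4687*(-1/23) = -4687/23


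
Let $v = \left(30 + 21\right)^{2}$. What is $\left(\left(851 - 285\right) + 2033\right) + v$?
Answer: $5200$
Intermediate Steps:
$v = 2601$ ($v = 51^{2} = 2601$)
$\left(\left(851 - 285\right) + 2033\right) + v = \left(\left(851 - 285\right) + 2033\right) + 2601 = \left(566 + 2033\right) + 2601 = 2599 + 2601 = 5200$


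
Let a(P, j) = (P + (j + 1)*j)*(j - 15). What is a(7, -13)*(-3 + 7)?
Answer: -18256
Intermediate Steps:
a(P, j) = (-15 + j)*(P + j*(1 + j)) (a(P, j) = (P + (1 + j)*j)*(-15 + j) = (P + j*(1 + j))*(-15 + j) = (-15 + j)*(P + j*(1 + j)))
a(7, -13)*(-3 + 7) = ((-13)**3 - 15*7 - 15*(-13) - 14*(-13)**2 + 7*(-13))*(-3 + 7) = (-2197 - 105 + 195 - 14*169 - 91)*4 = (-2197 - 105 + 195 - 2366 - 91)*4 = -4564*4 = -18256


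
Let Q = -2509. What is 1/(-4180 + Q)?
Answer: -1/6689 ≈ -0.00014950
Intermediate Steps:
1/(-4180 + Q) = 1/(-4180 - 2509) = 1/(-6689) = -1/6689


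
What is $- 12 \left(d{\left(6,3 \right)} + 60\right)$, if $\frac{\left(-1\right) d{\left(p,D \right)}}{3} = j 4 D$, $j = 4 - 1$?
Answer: $576$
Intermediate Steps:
$j = 3$ ($j = 4 - 1 = 3$)
$d{\left(p,D \right)} = - 36 D$ ($d{\left(p,D \right)} = - 3 \cdot 3 \cdot 4 D = - 3 \cdot 12 D = - 36 D$)
$- 12 \left(d{\left(6,3 \right)} + 60\right) = - 12 \left(\left(-36\right) 3 + 60\right) = - 12 \left(-108 + 60\right) = \left(-12\right) \left(-48\right) = 576$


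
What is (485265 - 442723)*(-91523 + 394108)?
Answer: 12872571070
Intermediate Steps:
(485265 - 442723)*(-91523 + 394108) = 42542*302585 = 12872571070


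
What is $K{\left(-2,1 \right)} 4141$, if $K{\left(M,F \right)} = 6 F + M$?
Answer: $16564$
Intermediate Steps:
$K{\left(M,F \right)} = M + 6 F$
$K{\left(-2,1 \right)} 4141 = \left(-2 + 6 \cdot 1\right) 4141 = \left(-2 + 6\right) 4141 = 4 \cdot 4141 = 16564$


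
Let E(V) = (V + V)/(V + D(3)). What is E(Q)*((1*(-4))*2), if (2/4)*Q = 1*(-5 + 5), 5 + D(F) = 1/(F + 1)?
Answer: 0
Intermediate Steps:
D(F) = -5 + 1/(1 + F) (D(F) = -5 + 1/(F + 1) = -5 + 1/(1 + F))
Q = 0 (Q = 2*(1*(-5 + 5)) = 2*(1*0) = 2*0 = 0)
E(V) = 2*V/(-19/4 + V) (E(V) = (V + V)/(V + (-4 - 5*3)/(1 + 3)) = (2*V)/(V + (-4 - 15)/4) = (2*V)/(V + (1/4)*(-19)) = (2*V)/(V - 19/4) = (2*V)/(-19/4 + V) = 2*V/(-19/4 + V))
E(Q)*((1*(-4))*2) = (8*0/(-19 + 4*0))*((1*(-4))*2) = (8*0/(-19 + 0))*(-4*2) = (8*0/(-19))*(-8) = (8*0*(-1/19))*(-8) = 0*(-8) = 0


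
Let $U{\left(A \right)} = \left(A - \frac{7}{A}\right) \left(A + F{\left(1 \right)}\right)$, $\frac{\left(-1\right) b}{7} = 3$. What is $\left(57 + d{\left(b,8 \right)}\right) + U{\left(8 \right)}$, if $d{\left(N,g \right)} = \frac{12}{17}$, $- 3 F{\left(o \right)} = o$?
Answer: $\frac{15277}{136} \approx 112.33$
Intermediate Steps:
$F{\left(o \right)} = - \frac{o}{3}$
$b = -21$ ($b = \left(-7\right) 3 = -21$)
$d{\left(N,g \right)} = \frac{12}{17}$ ($d{\left(N,g \right)} = 12 \cdot \frac{1}{17} = \frac{12}{17}$)
$U{\left(A \right)} = \left(- \frac{1}{3} + A\right) \left(A - \frac{7}{A}\right)$ ($U{\left(A \right)} = \left(A - \frac{7}{A}\right) \left(A - \frac{1}{3}\right) = \left(A - \frac{7}{A}\right) \left(- \frac{1}{3} + A\right) = \left(- \frac{1}{3} + A\right) \left(A - \frac{7}{A}\right)$)
$\left(57 + d{\left(b,8 \right)}\right) + U{\left(8 \right)} = \left(57 + \frac{12}{17}\right) + \left(-7 + 8^{2} - \frac{8}{3} + \frac{7}{3 \cdot 8}\right) = \frac{981}{17} + \left(-7 + 64 - \frac{8}{3} + \frac{7}{3} \cdot \frac{1}{8}\right) = \frac{981}{17} + \left(-7 + 64 - \frac{8}{3} + \frac{7}{24}\right) = \frac{981}{17} + \frac{437}{8} = \frac{15277}{136}$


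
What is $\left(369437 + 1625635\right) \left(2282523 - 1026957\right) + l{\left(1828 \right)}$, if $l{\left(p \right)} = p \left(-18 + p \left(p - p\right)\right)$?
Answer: $2504944537848$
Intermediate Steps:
$l{\left(p \right)} = - 18 p$ ($l{\left(p \right)} = p \left(-18 + p 0\right) = p \left(-18 + 0\right) = p \left(-18\right) = - 18 p$)
$\left(369437 + 1625635\right) \left(2282523 - 1026957\right) + l{\left(1828 \right)} = \left(369437 + 1625635\right) \left(2282523 - 1026957\right) - 32904 = 1995072 \cdot 1255566 - 32904 = 2504944570752 - 32904 = 2504944537848$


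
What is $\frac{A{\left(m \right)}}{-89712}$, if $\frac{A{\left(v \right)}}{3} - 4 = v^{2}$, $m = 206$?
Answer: $- \frac{5305}{3738} \approx -1.4192$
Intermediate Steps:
$A{\left(v \right)} = 12 + 3 v^{2}$
$\frac{A{\left(m \right)}}{-89712} = \frac{12 + 3 \cdot 206^{2}}{-89712} = \left(12 + 3 \cdot 42436\right) \left(- \frac{1}{89712}\right) = \left(12 + 127308\right) \left(- \frac{1}{89712}\right) = 127320 \left(- \frac{1}{89712}\right) = - \frac{5305}{3738}$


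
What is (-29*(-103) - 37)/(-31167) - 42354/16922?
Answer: -684983509/263703987 ≈ -2.5975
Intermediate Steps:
(-29*(-103) - 37)/(-31167) - 42354/16922 = (2987 - 37)*(-1/31167) - 42354*1/16922 = 2950*(-1/31167) - 21177/8461 = -2950/31167 - 21177/8461 = -684983509/263703987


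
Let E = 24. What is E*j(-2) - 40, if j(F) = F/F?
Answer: -16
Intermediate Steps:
j(F) = 1
E*j(-2) - 40 = 24*1 - 40 = 24 - 40 = -16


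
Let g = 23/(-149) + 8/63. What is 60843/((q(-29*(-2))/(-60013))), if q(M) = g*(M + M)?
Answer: 34275419192133/29812 ≈ 1.1497e+9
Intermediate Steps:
g = -257/9387 (g = 23*(-1/149) + 8*(1/63) = -23/149 + 8/63 = -257/9387 ≈ -0.027378)
q(M) = -514*M/9387 (q(M) = -257*(M + M)/9387 = -514*M/9387)
60843/((q(-29*(-2))/(-60013))) = 60843/((-(-14906)*(-2)/9387/(-60013))) = 60843/((-514/9387*58*(-1/60013))) = 60843/((-29812/9387*(-1/60013))) = 60843/(29812/563342031) = 60843*(563342031/29812) = 34275419192133/29812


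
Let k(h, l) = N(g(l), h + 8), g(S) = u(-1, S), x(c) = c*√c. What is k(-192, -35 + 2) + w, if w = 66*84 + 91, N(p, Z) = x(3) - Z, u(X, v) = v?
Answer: 5819 + 3*√3 ≈ 5824.2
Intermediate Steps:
x(c) = c^(3/2)
g(S) = S
N(p, Z) = -Z + 3*√3 (N(p, Z) = 3^(3/2) - Z = 3*√3 - Z = -Z + 3*√3)
k(h, l) = -8 - h + 3*√3 (k(h, l) = -(h + 8) + 3*√3 = -(8 + h) + 3*√3 = (-8 - h) + 3*√3 = -8 - h + 3*√3)
w = 5635 (w = 5544 + 91 = 5635)
k(-192, -35 + 2) + w = (-8 - 1*(-192) + 3*√3) + 5635 = (-8 + 192 + 3*√3) + 5635 = (184 + 3*√3) + 5635 = 5819 + 3*√3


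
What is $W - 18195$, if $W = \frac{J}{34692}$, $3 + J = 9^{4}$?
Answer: $- \frac{105202397}{5782} \approx -18195.0$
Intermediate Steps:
$J = 6558$ ($J = -3 + 9^{4} = -3 + 6561 = 6558$)
$W = \frac{1093}{5782}$ ($W = \frac{6558}{34692} = 6558 \cdot \frac{1}{34692} = \frac{1093}{5782} \approx 0.18903$)
$W - 18195 = \frac{1093}{5782} - 18195 = - \frac{105202397}{5782}$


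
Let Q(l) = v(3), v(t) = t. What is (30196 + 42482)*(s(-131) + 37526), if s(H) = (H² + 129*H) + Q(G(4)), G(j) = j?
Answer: 2746574298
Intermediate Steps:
Q(l) = 3
s(H) = 3 + H² + 129*H (s(H) = (H² + 129*H) + 3 = 3 + H² + 129*H)
(30196 + 42482)*(s(-131) + 37526) = (30196 + 42482)*((3 + (-131)² + 129*(-131)) + 37526) = 72678*((3 + 17161 - 16899) + 37526) = 72678*(265 + 37526) = 72678*37791 = 2746574298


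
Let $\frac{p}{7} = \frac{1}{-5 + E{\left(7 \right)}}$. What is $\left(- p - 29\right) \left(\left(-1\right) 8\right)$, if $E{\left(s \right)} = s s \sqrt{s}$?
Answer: $\frac{1946852}{8391} + \frac{1372 \sqrt{7}}{8391} \approx 232.45$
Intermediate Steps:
$E{\left(s \right)} = s^{\frac{5}{2}}$ ($E{\left(s \right)} = s^{2} \sqrt{s} = s^{\frac{5}{2}}$)
$p = \frac{7}{-5 + 49 \sqrt{7}}$ ($p = \frac{7}{-5 + 7^{\frac{5}{2}}} = \frac{7}{-5 + 49 \sqrt{7}} \approx 0.056161$)
$\left(- p - 29\right) \left(\left(-1\right) 8\right) = \left(- (\frac{35}{16782} + \frac{343 \sqrt{7}}{16782}) - 29\right) \left(\left(-1\right) 8\right) = \left(\left(- \frac{35}{16782} - \frac{343 \sqrt{7}}{16782}\right) - 29\right) \left(-8\right) = \left(- \frac{486713}{16782} - \frac{343 \sqrt{7}}{16782}\right) \left(-8\right) = \frac{1946852}{8391} + \frac{1372 \sqrt{7}}{8391}$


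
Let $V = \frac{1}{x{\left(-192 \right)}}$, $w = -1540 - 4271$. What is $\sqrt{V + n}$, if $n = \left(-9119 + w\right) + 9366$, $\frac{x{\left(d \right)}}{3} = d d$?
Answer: $\frac{17 i \sqrt{6387549}}{576} \approx 74.592 i$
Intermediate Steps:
$x{\left(d \right)} = 3 d^{2}$ ($x{\left(d \right)} = 3 d d = 3 d^{2}$)
$w = -5811$ ($w = -1540 - 4271 = -5811$)
$n = -5564$ ($n = \left(-9119 - 5811\right) + 9366 = -14930 + 9366 = -5564$)
$V = \frac{1}{110592}$ ($V = \frac{1}{3 \left(-192\right)^{2}} = \frac{1}{3 \cdot 36864} = \frac{1}{110592} \approx 9.0422 \cdot 10^{-6}$)
$\sqrt{V + n} = \sqrt{\frac{1}{110592} - 5564} = \sqrt{- \frac{615333887}{110592}} = \frac{17 i \sqrt{6387549}}{576}$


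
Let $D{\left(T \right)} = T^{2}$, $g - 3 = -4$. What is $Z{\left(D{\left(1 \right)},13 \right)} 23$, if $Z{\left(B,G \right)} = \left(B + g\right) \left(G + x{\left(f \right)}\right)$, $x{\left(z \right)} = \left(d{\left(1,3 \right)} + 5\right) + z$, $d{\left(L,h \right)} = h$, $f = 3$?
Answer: $0$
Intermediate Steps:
$g = -1$ ($g = 3 - 4 = -1$)
$x{\left(z \right)} = 8 + z$ ($x{\left(z \right)} = \left(3 + 5\right) + z = 8 + z$)
$Z{\left(B,G \right)} = \left(-1 + B\right) \left(11 + G\right)$ ($Z{\left(B,G \right)} = \left(B - 1\right) \left(G + \left(8 + 3\right)\right) = \left(-1 + B\right) \left(G + 11\right) = \left(-1 + B\right) \left(11 + G\right)$)
$Z{\left(D{\left(1 \right)},13 \right)} 23 = \left(-11 - 13 + 11 \cdot 1^{2} + 1^{2} \cdot 13\right) 23 = \left(-11 - 13 + 11 \cdot 1 + 1 \cdot 13\right) 23 = \left(-11 - 13 + 11 + 13\right) 23 = 0 \cdot 23 = 0$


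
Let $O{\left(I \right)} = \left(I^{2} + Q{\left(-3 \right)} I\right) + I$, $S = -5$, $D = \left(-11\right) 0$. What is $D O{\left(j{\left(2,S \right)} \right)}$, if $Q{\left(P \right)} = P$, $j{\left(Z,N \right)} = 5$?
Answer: $0$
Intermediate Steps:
$D = 0$
$O{\left(I \right)} = I^{2} - 2 I$ ($O{\left(I \right)} = \left(I^{2} - 3 I\right) + I = I^{2} - 2 I$)
$D O{\left(j{\left(2,S \right)} \right)} = 0 \cdot 5 \left(-2 + 5\right) = 0 \cdot 5 \cdot 3 = 0 \cdot 15 = 0$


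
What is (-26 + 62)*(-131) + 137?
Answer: -4579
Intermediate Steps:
(-26 + 62)*(-131) + 137 = 36*(-131) + 137 = -4716 + 137 = -4579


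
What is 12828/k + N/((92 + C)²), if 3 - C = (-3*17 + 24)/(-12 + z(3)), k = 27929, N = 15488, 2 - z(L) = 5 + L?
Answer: 18006940/8071481 ≈ 2.2309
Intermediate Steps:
z(L) = -3 - L (z(L) = 2 - (5 + L) = 2 + (-5 - L) = -3 - L)
C = 3/2 (C = 3 - (-3*17 + 24)/(-12 + (-3 - 1*3)) = 3 - (-51 + 24)/(-12 + (-3 - 3)) = 3 - (-27)/(-12 - 6) = 3 - (-27)/(-18) = 3 - (-27)*(-1)/18 = 3 - 1*3/2 = 3 - 3/2 = 3/2 ≈ 1.5000)
12828/k + N/((92 + C)²) = 12828/27929 + 15488/((92 + 3/2)²) = 12828*(1/27929) + 15488/((187/2)²) = 12828/27929 + 15488/(34969/4) = 12828/27929 + 15488*(4/34969) = 12828/27929 + 512/289 = 18006940/8071481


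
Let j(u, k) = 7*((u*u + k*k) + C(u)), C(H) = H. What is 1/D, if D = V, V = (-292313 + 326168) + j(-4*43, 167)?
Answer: 1/434962 ≈ 2.2990e-6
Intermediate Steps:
j(u, k) = 7*u + 7*k**2 + 7*u**2 (j(u, k) = 7*((u*u + k*k) + u) = 7*((u**2 + k**2) + u) = 7*((k**2 + u**2) + u) = 7*(u + k**2 + u**2) = 7*u + 7*k**2 + 7*u**2)
V = 434962 (V = (-292313 + 326168) + (7*(-4*43) + 7*167**2 + 7*(-4*43)**2) = 33855 + (7*(-172) + 7*27889 + 7*(-172)**2) = 33855 + (-1204 + 195223 + 7*29584) = 33855 + (-1204 + 195223 + 207088) = 33855 + 401107 = 434962)
D = 434962
1/D = 1/434962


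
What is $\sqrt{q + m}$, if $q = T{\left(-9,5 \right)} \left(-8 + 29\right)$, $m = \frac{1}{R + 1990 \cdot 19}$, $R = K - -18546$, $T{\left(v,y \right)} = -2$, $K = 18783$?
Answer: $\frac{i \sqrt{237126436343}}{75139} \approx 6.4807 i$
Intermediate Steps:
$R = 37329$ ($R = 18783 - -18546 = 18783 + 18546 = 37329$)
$m = \frac{1}{75139}$ ($m = \frac{1}{37329 + 1990 \cdot 19} = \frac{1}{37329 + 37810} = \frac{1}{75139} \approx 1.3309 \cdot 10^{-5}$)
$q = -42$ ($q = - 2 \left(-8 + 29\right) = \left(-2\right) 21 = -42$)
$\sqrt{q + m} = \sqrt{-42 + \frac{1}{75139}} = \sqrt{- \frac{3155837}{75139}} = \frac{i \sqrt{237126436343}}{75139}$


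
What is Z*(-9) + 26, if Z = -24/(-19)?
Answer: 278/19 ≈ 14.632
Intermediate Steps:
Z = 24/19 (Z = -24*(-1/19) = 24/19 ≈ 1.2632)
Z*(-9) + 26 = (24/19)*(-9) + 26 = -216/19 + 26 = 278/19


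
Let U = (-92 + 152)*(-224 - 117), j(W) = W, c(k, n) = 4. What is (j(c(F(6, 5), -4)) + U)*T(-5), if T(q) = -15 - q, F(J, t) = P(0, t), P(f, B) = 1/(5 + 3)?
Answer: 204560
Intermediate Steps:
P(f, B) = ⅛ (P(f, B) = 1/8 = ⅛)
F(J, t) = ⅛
U = -20460 (U = 60*(-341) = -20460)
(j(c(F(6, 5), -4)) + U)*T(-5) = (4 - 20460)*(-15 - 1*(-5)) = -20456*(-15 + 5) = -20456*(-10) = 204560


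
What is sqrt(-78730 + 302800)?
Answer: sqrt(224070) ≈ 473.36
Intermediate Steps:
sqrt(-78730 + 302800) = sqrt(224070)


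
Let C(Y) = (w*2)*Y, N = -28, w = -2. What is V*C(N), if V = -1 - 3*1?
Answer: -448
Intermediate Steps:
V = -4 (V = -1 - 3 = -4)
C(Y) = -4*Y (C(Y) = (-2*2)*Y = -4*Y)
V*C(N) = -(-16)*(-28) = -4*112 = -448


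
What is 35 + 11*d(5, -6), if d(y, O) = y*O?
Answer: -295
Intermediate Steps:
d(y, O) = O*y
35 + 11*d(5, -6) = 35 + 11*(-6*5) = 35 + 11*(-30) = 35 - 330 = -295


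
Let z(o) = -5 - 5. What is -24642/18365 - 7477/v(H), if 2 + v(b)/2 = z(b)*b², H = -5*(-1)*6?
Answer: -306339463/330643460 ≈ -0.92649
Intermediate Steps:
z(o) = -10
H = 30 (H = 5*6 = 30)
v(b) = -4 - 20*b² (v(b) = -4 + 2*(-10*b²) = -4 - 20*b²)
-24642/18365 - 7477/v(H) = -24642/18365 - 7477/(-4 - 20*30²) = -24642*1/18365 - 7477/(-4 - 20*900) = -24642/18365 - 7477/(-4 - 18000) = -24642/18365 - 7477/(-18004) = -24642/18365 - 7477*(-1/18004) = -24642/18365 + 7477/18004 = -306339463/330643460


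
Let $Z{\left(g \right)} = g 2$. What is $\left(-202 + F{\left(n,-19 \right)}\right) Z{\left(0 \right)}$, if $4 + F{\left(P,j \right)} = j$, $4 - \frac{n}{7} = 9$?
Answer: $0$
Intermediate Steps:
$n = -35$ ($n = 28 - 63 = -35$)
$Z{\left(g \right)} = 2 g$
$F{\left(P,j \right)} = -4 + j$
$\left(-202 + F{\left(n,-19 \right)}\right) Z{\left(0 \right)} = \left(-202 - 23\right) 2 \cdot 0 = \left(-202 - 23\right) 0 = \left(-225\right) 0 = 0$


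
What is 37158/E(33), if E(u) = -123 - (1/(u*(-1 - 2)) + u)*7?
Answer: -3678642/35039 ≈ -104.99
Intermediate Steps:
E(u) = -123 - 7*u + 7/(3*u) (E(u) = -123 - (1/(u*(-3)) + u)*7 = -123 - (1/(-3*u) + u)*7 = -123 - (-1/(3*u) + u)*7 = -123 - (u - 1/(3*u))*7 = -123 - (7*u - 7/(3*u)) = -123 + (-7*u + 7/(3*u)) = -123 - 7*u + 7/(3*u))
37158/E(33) = 37158/(-123 - 7*33 + (7/3)/33) = 37158/(-123 - 231 + (7/3)*(1/33)) = 37158/(-123 - 231 + 7/99) = 37158/(-35039/99) = 37158*(-99/35039) = -3678642/35039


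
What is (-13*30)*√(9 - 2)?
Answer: -390*√7 ≈ -1031.8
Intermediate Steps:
(-13*30)*√(9 - 2) = -390*√7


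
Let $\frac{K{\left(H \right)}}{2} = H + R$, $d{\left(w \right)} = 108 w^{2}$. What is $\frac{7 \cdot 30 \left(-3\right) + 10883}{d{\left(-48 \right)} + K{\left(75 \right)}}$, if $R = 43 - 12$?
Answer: $\frac{10253}{249044} \approx 0.041169$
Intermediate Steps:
$R = 31$ ($R = 43 - 12 = 31$)
$K{\left(H \right)} = 62 + 2 H$ ($K{\left(H \right)} = 2 \left(H + 31\right) = 2 \left(31 + H\right) = 62 + 2 H$)
$\frac{7 \cdot 30 \left(-3\right) + 10883}{d{\left(-48 \right)} + K{\left(75 \right)}} = \frac{7 \cdot 30 \left(-3\right) + 10883}{108 \left(-48\right)^{2} + \left(62 + 2 \cdot 75\right)} = \frac{210 \left(-3\right) + 10883}{108 \cdot 2304 + \left(62 + 150\right)} = \frac{-630 + 10883}{248832 + 212} = \frac{10253}{249044}$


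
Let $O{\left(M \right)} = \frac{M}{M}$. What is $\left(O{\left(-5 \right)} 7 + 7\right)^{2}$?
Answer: $196$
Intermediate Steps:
$O{\left(M \right)} = 1$
$\left(O{\left(-5 \right)} 7 + 7\right)^{2} = \left(1 \cdot 7 + 7\right)^{2} = \left(7 + 7\right)^{2} = 14^{2} = 196$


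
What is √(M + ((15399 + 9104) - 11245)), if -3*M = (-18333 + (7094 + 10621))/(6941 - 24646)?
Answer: 2*√1038985542555/17705 ≈ 115.14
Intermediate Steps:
M = -206/17705 (M = -(-18333 + (7094 + 10621))/(3*(6941 - 24646)) = -(-18333 + 17715)/(3*(-17705)) = -(-206)*(-1)/17705 = -⅓*618/17705 = -206/17705 ≈ -0.011635)
√(M + ((15399 + 9104) - 11245)) = √(-206/17705 + ((15399 + 9104) - 11245)) = √(-206/17705 + (24503 - 11245)) = √(-206/17705 + 13258) = √(234732684/17705) = 2*√1038985542555/17705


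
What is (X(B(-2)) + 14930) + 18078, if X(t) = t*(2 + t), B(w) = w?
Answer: 33008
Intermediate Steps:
(X(B(-2)) + 14930) + 18078 = (-2*(2 - 2) + 14930) + 18078 = (-2*0 + 14930) + 18078 = (0 + 14930) + 18078 = 14930 + 18078 = 33008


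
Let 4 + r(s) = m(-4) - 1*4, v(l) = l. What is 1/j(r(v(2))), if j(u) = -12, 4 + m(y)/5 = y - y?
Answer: -1/12 ≈ -0.083333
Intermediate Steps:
m(y) = -20 (m(y) = -20 + 5*(y - y) = -20 + 5*0 = -20 + 0 = -20)
r(s) = -28 (r(s) = -4 + (-20 - 1*4) = -4 + (-20 - 4) = -4 - 24 = -28)
1/j(r(v(2))) = 1/(-12) = -1/12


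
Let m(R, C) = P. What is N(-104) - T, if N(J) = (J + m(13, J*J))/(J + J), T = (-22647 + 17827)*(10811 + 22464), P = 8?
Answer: 2085011506/13 ≈ 1.6039e+8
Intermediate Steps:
m(R, C) = 8
T = -160385500 (T = -4820*33275 = -160385500)
N(J) = (8 + J)/(2*J) (N(J) = (J + 8)/(J + J) = (8 + J)/((2*J)) = (8 + J)*(1/(2*J)) = (8 + J)/(2*J))
N(-104) - T = (1/2)*(8 - 104)/(-104) - 1*(-160385500) = (1/2)*(-1/104)*(-96) + 160385500 = 6/13 + 160385500 = 2085011506/13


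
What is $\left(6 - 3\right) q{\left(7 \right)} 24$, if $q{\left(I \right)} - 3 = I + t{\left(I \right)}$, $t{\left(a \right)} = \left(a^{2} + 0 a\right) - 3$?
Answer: $4032$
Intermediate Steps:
$t{\left(a \right)} = -3 + a^{2}$ ($t{\left(a \right)} = \left(a^{2} + 0\right) - 3 = a^{2} - 3 = -3 + a^{2}$)
$q{\left(I \right)} = I + I^{2}$ ($q{\left(I \right)} = 3 + \left(I + \left(-3 + I^{2}\right)\right) = 3 + \left(-3 + I + I^{2}\right) = I + I^{2}$)
$\left(6 - 3\right) q{\left(7 \right)} 24 = \left(6 - 3\right) 7 \left(1 + 7\right) 24 = \left(6 - 3\right) 7 \cdot 8 \cdot 24 = 3 \cdot 56 \cdot 24 = 168 \cdot 24 = 4032$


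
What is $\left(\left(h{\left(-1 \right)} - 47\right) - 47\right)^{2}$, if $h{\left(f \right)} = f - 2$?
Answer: $9409$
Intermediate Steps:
$h{\left(f \right)} = -2 + f$
$\left(\left(h{\left(-1 \right)} - 47\right) - 47\right)^{2} = \left(\left(\left(-2 - 1\right) - 47\right) - 47\right)^{2} = \left(\left(-3 - 47\right) - 47\right)^{2} = \left(-50 - 47\right)^{2} = \left(-97\right)^{2} = 9409$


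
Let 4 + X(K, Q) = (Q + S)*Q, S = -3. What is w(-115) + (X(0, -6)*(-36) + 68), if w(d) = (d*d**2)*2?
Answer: -3043482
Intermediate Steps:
X(K, Q) = -4 + Q*(-3 + Q) (X(K, Q) = -4 + (Q - 3)*Q = -4 + (-3 + Q)*Q = -4 + Q*(-3 + Q))
w(d) = 2*d**3 (w(d) = d**3*2 = 2*d**3)
w(-115) + (X(0, -6)*(-36) + 68) = 2*(-115)**3 + ((-4 + (-6)**2 - 3*(-6))*(-36) + 68) = 2*(-1520875) + ((-4 + 36 + 18)*(-36) + 68) = -3041750 + (50*(-36) + 68) = -3041750 + (-1800 + 68) = -3041750 - 1732 = -3043482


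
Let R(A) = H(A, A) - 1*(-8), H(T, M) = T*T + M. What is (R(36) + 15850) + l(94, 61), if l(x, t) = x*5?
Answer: 17660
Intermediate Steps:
l(x, t) = 5*x
H(T, M) = M + T² (H(T, M) = T² + M = M + T²)
R(A) = 8 + A + A² (R(A) = (A + A²) - 1*(-8) = (A + A²) + 8 = 8 + A + A²)
(R(36) + 15850) + l(94, 61) = ((8 + 36 + 36²) + 15850) + 5*94 = ((8 + 36 + 1296) + 15850) + 470 = (1340 + 15850) + 470 = 17190 + 470 = 17660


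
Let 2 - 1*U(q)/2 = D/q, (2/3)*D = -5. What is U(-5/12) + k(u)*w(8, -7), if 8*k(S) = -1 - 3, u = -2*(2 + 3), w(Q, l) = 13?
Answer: -77/2 ≈ -38.500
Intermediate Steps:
D = -15/2 (D = (3/2)*(-5) = -15/2 ≈ -7.5000)
u = -10 (u = -2*5 = -10)
k(S) = -½ (k(S) = (-1 - 3)/8 = (⅛)*(-4) = -½)
U(q) = 4 + 15/q (U(q) = 4 - (-15)/q = 4 + 15/q)
U(-5/12) + k(u)*w(8, -7) = (4 + 15/((-5/12))) - ½*13 = (4 + 15/((-5*1/12))) - 13/2 = (4 + 15/(-5/12)) - 13/2 = (4 + 15*(-12/5)) - 13/2 = (4 - 36) - 13/2 = -32 - 13/2 = -77/2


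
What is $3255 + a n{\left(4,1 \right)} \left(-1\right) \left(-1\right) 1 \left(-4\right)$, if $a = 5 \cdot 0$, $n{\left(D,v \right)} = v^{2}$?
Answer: $3255$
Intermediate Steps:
$a = 0$
$3255 + a n{\left(4,1 \right)} \left(-1\right) \left(-1\right) 1 \left(-4\right) = 3255 + 0 \cdot 1^{2} \left(-1\right) \left(-1\right) 1 \left(-4\right) = 3255 + 0 \cdot 1 \cdot 1 \cdot 1 \left(-4\right) = 3255 + 0 \cdot 1 \left(-4\right) = 3255 + 0 \left(-4\right) = 3255 + 0 = 3255$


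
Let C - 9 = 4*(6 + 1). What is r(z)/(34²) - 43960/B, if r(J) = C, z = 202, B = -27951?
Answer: 7407421/4615908 ≈ 1.6048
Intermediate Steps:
C = 37 (C = 9 + 4*(6 + 1) = 9 + 4*7 = 9 + 28 = 37)
r(J) = 37
r(z)/(34²) - 43960/B = 37/(34²) - 43960/(-27951) = 37/1156 - 43960*(-1/27951) = 37*(1/1156) + 6280/3993 = 37/1156 + 6280/3993 = 7407421/4615908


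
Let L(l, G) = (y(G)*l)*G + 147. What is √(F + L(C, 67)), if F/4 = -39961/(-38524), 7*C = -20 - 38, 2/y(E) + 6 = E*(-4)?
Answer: 6*√367767167791667/9236129 ≈ 12.458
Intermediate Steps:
y(E) = 2/(-6 - 4*E) (y(E) = 2/(-6 + E*(-4)) = 2/(-6 - 4*E))
C = -58/7 (C = (-20 - 38)/7 = (⅐)*(-58) = -58/7 ≈ -8.2857)
L(l, G) = 147 - G*l/(3 + 2*G) (L(l, G) = ((-1/(3 + 2*G))*l)*G + 147 = (-l/(3 + 2*G))*G + 147 = -G*l/(3 + 2*G) + 147 = 147 - G*l/(3 + 2*G))
F = 39961/9631 (F = 4*(-39961/(-38524)) = 4*(-39961*(-1/38524)) = 4*(39961/38524) = 39961/9631 ≈ 4.1492)
√(F + L(C, 67)) = √(39961/9631 + (441 + 294*67 - 1*67*(-58/7))/(3 + 2*67)) = √(39961/9631 + (441 + 19698 + 3886/7)/(3 + 134)) = √(39961/9631 + (144859/7)/137) = √(39961/9631 + (1/137)*(144859/7)) = √(39961/9631 + 144859/959) = √(1433459628/9236129) = 6*√367767167791667/9236129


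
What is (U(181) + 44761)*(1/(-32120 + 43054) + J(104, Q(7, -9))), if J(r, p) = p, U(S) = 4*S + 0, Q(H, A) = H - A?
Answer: 723397575/994 ≈ 7.2776e+5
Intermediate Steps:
U(S) = 4*S
(U(181) + 44761)*(1/(-32120 + 43054) + J(104, Q(7, -9))) = (4*181 + 44761)*(1/(-32120 + 43054) + (7 - 1*(-9))) = (724 + 44761)*(1/10934 + (7 + 9)) = 45485*(1/10934 + 16) = 45485*(174945/10934) = 723397575/994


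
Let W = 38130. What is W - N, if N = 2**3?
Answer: 38122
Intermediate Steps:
N = 8
W - N = 38130 - 1*8 = 38130 - 8 = 38122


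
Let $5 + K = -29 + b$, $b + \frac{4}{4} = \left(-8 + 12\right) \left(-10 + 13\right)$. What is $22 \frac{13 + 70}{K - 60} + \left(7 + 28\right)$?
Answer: $13$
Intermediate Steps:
$b = 11$ ($b = -1 + \left(-8 + 12\right) \left(-10 + 13\right) = -1 + 4 \cdot 3 = -1 + 12 = 11$)
$K = -23$ ($K = -5 + \left(-29 + 11\right) = -5 - 18 = -23$)
$22 \frac{13 + 70}{K - 60} + \left(7 + 28\right) = 22 \frac{13 + 70}{-23 - 60} + \left(7 + 28\right) = 22 \frac{83}{-83} + 35 = 22 \cdot 83 \left(- \frac{1}{83}\right) + 35 = 22 \left(-1\right) + 35 = -22 + 35 = 13$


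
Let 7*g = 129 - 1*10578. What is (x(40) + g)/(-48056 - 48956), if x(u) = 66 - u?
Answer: 10267/679084 ≈ 0.015119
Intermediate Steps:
g = -10449/7 (g = (129 - 1*10578)/7 = (129 - 10578)/7 = (1/7)*(-10449) = -10449/7 ≈ -1492.7)
(x(40) + g)/(-48056 - 48956) = ((66 - 1*40) - 10449/7)/(-48056 - 48956) = ((66 - 40) - 10449/7)/(-97012) = (26 - 10449/7)*(-1/97012) = -10267/7*(-1/97012) = 10267/679084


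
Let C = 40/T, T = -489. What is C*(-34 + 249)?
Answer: -8600/489 ≈ -17.587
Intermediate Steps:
C = -40/489 (C = 40/(-489) = 40*(-1/489) = -40/489 ≈ -0.081800)
C*(-34 + 249) = -40*(-34 + 249)/489 = -40/489*215 = -8600/489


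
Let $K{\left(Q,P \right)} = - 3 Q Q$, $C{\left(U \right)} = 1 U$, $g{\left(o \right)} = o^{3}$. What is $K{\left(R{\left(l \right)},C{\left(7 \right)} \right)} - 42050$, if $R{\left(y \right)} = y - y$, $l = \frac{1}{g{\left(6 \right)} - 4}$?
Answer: $-42050$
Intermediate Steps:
$l = \frac{1}{212}$ ($l = \frac{1}{6^{3} - 4} = \frac{1}{216 - 4} = \frac{1}{212} \approx 0.004717$)
$C{\left(U \right)} = U$
$R{\left(y \right)} = 0$
$K{\left(Q,P \right)} = - 3 Q^{2}$
$K{\left(R{\left(l \right)},C{\left(7 \right)} \right)} - 42050 = - 3 \cdot 0^{2} - 42050 = \left(-3\right) 0 - 42050 = 0 - 42050 = -42050$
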